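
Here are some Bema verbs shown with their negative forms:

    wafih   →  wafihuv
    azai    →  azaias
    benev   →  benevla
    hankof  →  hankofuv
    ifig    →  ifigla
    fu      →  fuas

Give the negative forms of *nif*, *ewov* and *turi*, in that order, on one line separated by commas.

The suffix is conditioned by the final sound: -uv when the stem ends in a voiceless consonant (*wafih*, *hankof*); -la when the stem ends in a voiced consonant (*benev*, *ifig*); -as when the stem ends in a vowel (*azai*, *fu*).
*nif*: final sound = /f/, a voiceless consonant → -uv → *nifuv*.
The final sound of *ewov* is /v/, which is a voiced consonant, so the suffix is -la, giving *ewovla*.
Since the final sound of *turi* is /i/ (a vowel), it takes -as, giving *turias*.

nifuv, ewovla, turias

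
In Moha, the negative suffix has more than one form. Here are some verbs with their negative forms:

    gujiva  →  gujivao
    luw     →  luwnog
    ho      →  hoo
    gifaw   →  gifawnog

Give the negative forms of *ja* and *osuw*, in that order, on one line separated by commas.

jao, osuwnog

The alternation tracks the final sound of the stem — -nog when the stem ends in a consonant (*luw*, *gifaw*); -o when the stem ends in a vowel (*gujiva*, *ho*).
Since the final sound of *ja* is /a/ (a vowel), it takes -o, giving *jao*.
Since the final sound of *osuw* is /w/ (a consonant), it takes -nog, giving *osuwnog*.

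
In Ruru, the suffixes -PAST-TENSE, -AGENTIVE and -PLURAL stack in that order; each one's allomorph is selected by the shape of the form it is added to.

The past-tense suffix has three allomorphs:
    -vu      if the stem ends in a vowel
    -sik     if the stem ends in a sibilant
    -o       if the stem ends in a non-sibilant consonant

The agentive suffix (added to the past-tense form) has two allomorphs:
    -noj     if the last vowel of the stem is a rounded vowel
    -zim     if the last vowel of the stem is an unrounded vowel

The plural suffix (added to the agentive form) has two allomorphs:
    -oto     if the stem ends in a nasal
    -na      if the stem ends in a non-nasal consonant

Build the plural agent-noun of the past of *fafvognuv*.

*fafvognuv* — final sound /v/ (a non-sibilant consonant) → -o → *fafvognuvo*.
The past-tense form *fafvognuvo*: last vowel = /o/, a rounded vowel → -noj → *fafvognuvonoj*.
Since the final consonant of the agentive form *fafvognuvonoj* is /j/ (non-nasal), it takes -na, giving *fafvognuvonojna*.

fafvognuvonojna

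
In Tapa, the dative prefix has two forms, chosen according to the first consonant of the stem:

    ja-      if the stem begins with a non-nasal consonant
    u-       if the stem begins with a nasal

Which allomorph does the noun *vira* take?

ja-

Since the first consonant of *vira* is /v/ (non-nasal), it takes ja-.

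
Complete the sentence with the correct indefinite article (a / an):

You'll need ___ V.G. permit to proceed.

a

The indefinite article is chosen by the initial *sound* of the following word, not its spelling.
The initialism *V.G.* is read letter by letter; the first letter, V, is pronounced /viː/, which begins with a consonant sound.
So the article is *a*: You'll need a V.G. permit to proceed.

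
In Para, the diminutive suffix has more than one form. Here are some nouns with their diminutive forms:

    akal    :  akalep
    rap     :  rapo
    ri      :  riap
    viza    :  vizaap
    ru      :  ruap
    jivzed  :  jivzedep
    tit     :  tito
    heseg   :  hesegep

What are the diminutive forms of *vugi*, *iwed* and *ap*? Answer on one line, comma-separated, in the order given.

vugiap, iwedep, apo

The pattern is voicing of the final sound: -o when the stem ends in a voiceless consonant (*rap*, *tit*); -ep when the stem ends in a voiced consonant (*akal*, *jivzed*, *heseg*); -ap when the stem ends in a vowel (*ri*, *viza*, *ru*).
Since the final sound of *vugi* is /i/ (a vowel), it takes -ap, giving *vugiap*.
*iwed*: final sound = /d/, a voiced consonant → -ep → *iwedep*.
*ap* — final sound /p/ (a voiceless consonant) → -o → *apo*.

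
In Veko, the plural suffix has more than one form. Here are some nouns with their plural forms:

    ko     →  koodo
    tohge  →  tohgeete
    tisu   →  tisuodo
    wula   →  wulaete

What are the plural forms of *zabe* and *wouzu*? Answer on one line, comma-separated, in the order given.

zabeete, wouzuodo

Looking at the last vowel of each stem: -odo when the last vowel of the stem is a rounded vowel (*ko*, *tisu*); -ete when the last vowel of the stem is an unrounded vowel (*tohge*, *wula*).
The last vowel of *zabe* is /e/, which is an unrounded vowel, so the suffix is -ete, giving *zabeete*.
The last vowel of *wouzu* is /u/, which is a rounded vowel, so the suffix is -odo, giving *wouzuodo*.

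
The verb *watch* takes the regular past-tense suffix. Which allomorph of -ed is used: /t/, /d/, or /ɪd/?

/t/

The stem *watch* ends in a voiceless consonant other than /t/.
The -ed suffix is realized as /ɪd/ after /t, d/; as /t/ after other voiceless consonants; and as /d/ after other voiced sounds.
So -ed on *watch* is pronounced /t/.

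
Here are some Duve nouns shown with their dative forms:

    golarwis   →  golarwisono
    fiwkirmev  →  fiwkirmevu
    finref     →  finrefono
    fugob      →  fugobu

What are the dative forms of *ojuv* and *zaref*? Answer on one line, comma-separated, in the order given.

Looking at the final consonant of each stem: -ono when the stem ends in a voiceless consonant (*golarwis*, *finref*); -u when the stem ends in a voiced consonant (*fiwkirmev*, *fugob*).
*ojuv*: final consonant = /v/, voiced → -u → *ojuvu*.
Since the final consonant of *zaref* is /f/ (voiceless), it takes -ono, giving *zarefono*.

ojuvu, zarefono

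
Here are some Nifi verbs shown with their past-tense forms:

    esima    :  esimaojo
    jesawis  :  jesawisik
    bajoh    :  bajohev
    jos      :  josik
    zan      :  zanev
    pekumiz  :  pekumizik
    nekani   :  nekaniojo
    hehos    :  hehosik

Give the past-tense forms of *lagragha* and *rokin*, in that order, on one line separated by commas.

The suffix is conditioned by the final sound: -ik when the stem ends in a sibilant (*jesawis*, *jos*, *pekumiz*, *hehos*); -ev when the stem ends in a non-sibilant consonant (*bajoh*, *zan*); -ojo when the stem ends in a vowel (*esima*, *nekani*).
Since the final sound of *lagragha* is /a/ (a vowel), it takes -ojo, giving *lagraghaojo*.
*rokin*: final sound = /n/, a non-sibilant consonant → -ev → *rokinev*.

lagraghaojo, rokinev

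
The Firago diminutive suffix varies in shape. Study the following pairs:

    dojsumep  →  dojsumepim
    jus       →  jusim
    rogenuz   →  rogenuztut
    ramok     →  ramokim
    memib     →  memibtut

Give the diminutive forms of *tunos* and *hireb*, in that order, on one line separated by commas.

tunosim, hirebtut

The suffix is conditioned by the final consonant: -im when the stem ends in a voiceless consonant (*dojsumep*, *jus*, *ramok*); -tut when the stem ends in a voiced consonant (*rogenuz*, *memib*).
The final consonant of *tunos* is /s/, which is voiceless, so the suffix is -im, giving *tunosim*.
*hireb* — final consonant /b/ (voiced) → -tut → *hirebtut*.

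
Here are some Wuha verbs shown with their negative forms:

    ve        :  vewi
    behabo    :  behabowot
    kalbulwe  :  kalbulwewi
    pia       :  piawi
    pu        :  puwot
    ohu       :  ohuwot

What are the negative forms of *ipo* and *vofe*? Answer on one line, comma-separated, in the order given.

ipowot, vofewi

The pattern is rounding harmony: -wot when the last vowel of the stem is a rounded vowel (*behabo*, *pu*, *ohu*); -wi when the last vowel of the stem is an unrounded vowel (*ve*, *kalbulwe*, *pia*).
Since the last vowel of *ipo* is /o/ (a rounded vowel), it takes -wot, giving *ipowot*.
*vofe* — last vowel /e/ (an unrounded vowel) → -wi → *vofewi*.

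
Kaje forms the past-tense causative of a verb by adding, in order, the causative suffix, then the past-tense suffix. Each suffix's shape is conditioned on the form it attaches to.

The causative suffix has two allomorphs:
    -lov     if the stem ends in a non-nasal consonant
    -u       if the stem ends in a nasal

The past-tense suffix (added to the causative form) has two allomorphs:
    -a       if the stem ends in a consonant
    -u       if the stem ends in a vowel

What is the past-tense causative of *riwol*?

*riwol* — final consonant /l/ (non-nasal) → -lov → *riwollov*.
The causative form *riwollov* — final sound /v/ (a consonant) → -a → *riwollova*.

riwollova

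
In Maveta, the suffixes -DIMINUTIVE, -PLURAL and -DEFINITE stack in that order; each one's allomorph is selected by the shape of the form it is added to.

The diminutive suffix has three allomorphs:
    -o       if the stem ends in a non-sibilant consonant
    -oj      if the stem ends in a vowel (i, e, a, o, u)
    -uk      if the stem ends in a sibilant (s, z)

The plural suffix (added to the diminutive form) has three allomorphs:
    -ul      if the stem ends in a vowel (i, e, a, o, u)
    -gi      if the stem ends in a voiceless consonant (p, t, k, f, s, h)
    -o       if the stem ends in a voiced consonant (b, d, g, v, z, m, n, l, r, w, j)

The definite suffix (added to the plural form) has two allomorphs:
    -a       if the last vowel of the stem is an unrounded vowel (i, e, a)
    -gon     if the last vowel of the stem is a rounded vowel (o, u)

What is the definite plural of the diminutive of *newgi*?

The final sound of *newgi* is /i/, which is a vowel, so the diminutive suffix is -oj, giving *newgioj*.
Since the final sound of the diminutive form *newgioj* is /j/ (a voiced consonant), it takes -o, giving *newgiojo*.
Since the last vowel of the plural form *newgiojo* is /o/ (a rounded vowel), it takes -gon, giving *newgiojogon*.

newgiojogon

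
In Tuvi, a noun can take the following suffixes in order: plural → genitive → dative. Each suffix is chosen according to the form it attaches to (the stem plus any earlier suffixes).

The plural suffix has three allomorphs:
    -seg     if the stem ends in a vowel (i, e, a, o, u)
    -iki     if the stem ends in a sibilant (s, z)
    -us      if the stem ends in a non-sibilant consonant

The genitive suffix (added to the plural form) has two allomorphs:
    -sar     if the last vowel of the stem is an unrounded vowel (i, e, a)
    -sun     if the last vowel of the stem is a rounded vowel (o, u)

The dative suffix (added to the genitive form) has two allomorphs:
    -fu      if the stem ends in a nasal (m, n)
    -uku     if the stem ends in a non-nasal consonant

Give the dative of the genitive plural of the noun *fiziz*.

The final sound of *fiziz* is /z/, which is a sibilant, so the plural suffix is -iki, giving *fiziziki*.
Since the last vowel of the plural form *fiziziki* is /i/ (an unrounded vowel), it takes -sar, giving *fizizikisar*.
The genitive form *fizizikisar*: final consonant = /r/, non-nasal → -uku → *fizizikisaruku*.

fizizikisaruku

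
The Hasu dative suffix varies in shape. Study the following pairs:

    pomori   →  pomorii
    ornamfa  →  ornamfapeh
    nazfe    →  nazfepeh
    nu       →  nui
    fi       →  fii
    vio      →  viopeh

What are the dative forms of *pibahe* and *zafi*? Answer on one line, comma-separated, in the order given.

The pattern is height harmony: -i when the last vowel of the stem is a high vowel (*pomori*, *nu*, *fi*); -peh when the last vowel of the stem is a non-high vowel (*ornamfa*, *nazfe*, *vio*).
*pibahe*: last vowel = /e/, a non-high vowel → -peh → *pibahepeh*.
The last vowel of *zafi* is /i/, which is a high vowel, so the suffix is -i, giving *zafii*.

pibahepeh, zafii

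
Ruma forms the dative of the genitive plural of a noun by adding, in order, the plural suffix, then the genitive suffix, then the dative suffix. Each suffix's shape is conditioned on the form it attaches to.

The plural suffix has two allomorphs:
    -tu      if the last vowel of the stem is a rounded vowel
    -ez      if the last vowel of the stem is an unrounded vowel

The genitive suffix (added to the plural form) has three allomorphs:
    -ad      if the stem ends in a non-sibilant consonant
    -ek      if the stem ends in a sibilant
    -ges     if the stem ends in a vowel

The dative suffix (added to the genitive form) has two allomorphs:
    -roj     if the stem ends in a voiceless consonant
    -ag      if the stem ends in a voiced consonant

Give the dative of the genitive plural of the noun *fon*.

fontugesroj

*fon* — last vowel /o/ (a rounded vowel) → -tu → *fontu*.
The final sound of the plural form *fontu* is /u/, which is a vowel, so the genitive suffix is -ges, giving *fontuges*.
The genitive form *fontuges*: final consonant = /s/, voiceless → -roj → *fontugesroj*.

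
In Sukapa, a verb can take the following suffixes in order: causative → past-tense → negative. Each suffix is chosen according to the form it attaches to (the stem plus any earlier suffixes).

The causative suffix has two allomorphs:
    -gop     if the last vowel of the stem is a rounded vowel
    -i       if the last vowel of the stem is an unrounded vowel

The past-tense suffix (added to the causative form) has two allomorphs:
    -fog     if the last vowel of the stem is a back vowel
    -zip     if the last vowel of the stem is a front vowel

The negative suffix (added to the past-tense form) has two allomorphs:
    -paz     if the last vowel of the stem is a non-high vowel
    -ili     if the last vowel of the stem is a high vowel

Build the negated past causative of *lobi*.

lobiizipili

Since the last vowel of *lobi* is /i/ (an unrounded vowel), it takes -i, giving *lobii*.
The causative form *lobii* — last vowel /i/ (a front vowel) → -zip → *lobiizip*.
The past-tense form *lobiizip* — last vowel /i/ (a high vowel) → -ili → *lobiizipili*.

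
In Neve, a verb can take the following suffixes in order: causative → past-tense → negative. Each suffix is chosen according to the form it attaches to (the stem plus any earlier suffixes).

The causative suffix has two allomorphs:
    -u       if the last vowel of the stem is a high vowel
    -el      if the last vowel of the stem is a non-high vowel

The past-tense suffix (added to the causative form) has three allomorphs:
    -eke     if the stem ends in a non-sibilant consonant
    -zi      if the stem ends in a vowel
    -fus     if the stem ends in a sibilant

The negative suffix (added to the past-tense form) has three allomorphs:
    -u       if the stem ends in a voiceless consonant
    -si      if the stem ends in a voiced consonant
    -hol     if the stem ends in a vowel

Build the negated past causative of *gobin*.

*gobin* — last vowel /i/ (a high vowel) → -u → *gobinu*.
The causative form *gobinu* — final sound /u/ (a vowel) → -zi → *gobinuzi*.
The past-tense form *gobinuzi*: final sound = /i/, a vowel → -hol → *gobinuzihol*.

gobinuzihol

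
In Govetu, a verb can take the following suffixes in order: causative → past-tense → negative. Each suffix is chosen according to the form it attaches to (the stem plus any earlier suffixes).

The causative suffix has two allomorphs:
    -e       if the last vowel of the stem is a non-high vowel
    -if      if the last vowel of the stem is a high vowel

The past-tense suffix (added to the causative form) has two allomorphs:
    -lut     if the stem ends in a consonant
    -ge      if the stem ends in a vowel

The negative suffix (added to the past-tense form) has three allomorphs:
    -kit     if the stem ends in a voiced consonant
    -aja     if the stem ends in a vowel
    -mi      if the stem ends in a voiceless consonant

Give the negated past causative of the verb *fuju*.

fujuiflutmi

*fuju*: last vowel = /u/, a high vowel → -if → *fujuif*.
Since the final sound of the causative form *fujuif* is /f/ (a consonant), it takes -lut, giving *fujuiflut*.
The final sound of the past-tense form *fujuiflut* is /t/, which is a voiceless consonant, so the negative suffix is -mi, giving *fujuiflutmi*.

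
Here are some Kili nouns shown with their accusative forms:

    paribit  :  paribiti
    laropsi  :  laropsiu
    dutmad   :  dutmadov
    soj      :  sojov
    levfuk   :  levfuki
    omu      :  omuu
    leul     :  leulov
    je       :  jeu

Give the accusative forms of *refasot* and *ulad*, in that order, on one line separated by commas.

refasoti, uladov

Looking at the final sound of each stem: -i when the stem ends in a voiceless consonant (*paribit*, *levfuk*); -ov when the stem ends in a voiced consonant (*dutmad*, *soj*, *leul*); -u when the stem ends in a vowel (*laropsi*, *omu*, *je*).
*refasot*: final sound = /t/, a voiceless consonant → -i → *refasoti*.
*ulad*: final sound = /d/, a voiced consonant → -ov → *uladov*.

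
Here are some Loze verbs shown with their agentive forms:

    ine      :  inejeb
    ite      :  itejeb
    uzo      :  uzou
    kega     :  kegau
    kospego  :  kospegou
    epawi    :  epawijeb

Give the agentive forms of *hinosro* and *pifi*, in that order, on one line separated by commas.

Looking at the last vowel of each stem: -jeb when the last vowel of the stem is a front vowel (*ine*, *ite*, *epawi*); -u when the last vowel of the stem is a back vowel (*uzo*, *kega*, *kospego*).
*hinosro* — last vowel /o/ (a back vowel) → -u → *hinosrou*.
*pifi*: last vowel = /i/, a front vowel → -jeb → *pifijeb*.

hinosrou, pifijeb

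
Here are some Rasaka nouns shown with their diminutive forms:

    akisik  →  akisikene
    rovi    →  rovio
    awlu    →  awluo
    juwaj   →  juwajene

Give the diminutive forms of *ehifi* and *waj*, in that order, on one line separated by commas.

ehifio, wajene

The pattern is consonant vs. vowel: -ene when the stem ends in a consonant (*akisik*, *juwaj*); -o when the stem ends in a vowel (*rovi*, *awlu*).
The final sound of *ehifi* is /i/, which is a vowel, so the suffix is -o, giving *ehifio*.
*waj* — final sound /j/ (a consonant) → -ene → *wajene*.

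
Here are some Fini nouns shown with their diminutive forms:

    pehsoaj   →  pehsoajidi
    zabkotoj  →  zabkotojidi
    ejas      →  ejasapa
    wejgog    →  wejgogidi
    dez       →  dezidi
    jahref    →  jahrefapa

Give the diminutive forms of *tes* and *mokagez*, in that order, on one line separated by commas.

tesapa, mokagezidi

The pattern is voicing of the final consonant: -apa when the stem ends in a voiceless consonant (*ejas*, *jahref*); -idi when the stem ends in a voiced consonant (*pehsoaj*, *zabkotoj*, *wejgog*, *dez*).
Since the final consonant of *tes* is /s/ (voiceless), it takes -apa, giving *tesapa*.
*mokagez* — final consonant /z/ (voiced) → -idi → *mokagezidi*.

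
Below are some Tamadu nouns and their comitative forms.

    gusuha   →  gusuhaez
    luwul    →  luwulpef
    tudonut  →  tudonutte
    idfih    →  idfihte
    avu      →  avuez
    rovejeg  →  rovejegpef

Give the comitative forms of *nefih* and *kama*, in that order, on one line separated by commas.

nefihte, kamaez

The suffix is conditioned by the final sound: -te when the stem ends in a voiceless consonant (*tudonut*, *idfih*); -pef when the stem ends in a voiced consonant (*luwul*, *rovejeg*); -ez when the stem ends in a vowel (*gusuha*, *avu*).
*nefih*: final sound = /h/, a voiceless consonant → -te → *nefihte*.
*kama* — final sound /a/ (a vowel) → -ez → *kamaez*.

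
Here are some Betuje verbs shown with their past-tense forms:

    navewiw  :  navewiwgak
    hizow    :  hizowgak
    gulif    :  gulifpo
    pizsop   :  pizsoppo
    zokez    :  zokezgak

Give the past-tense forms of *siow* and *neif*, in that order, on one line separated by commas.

The suffix is conditioned by the final consonant: -po when the stem ends in a voiceless consonant (*gulif*, *pizsop*); -gak when the stem ends in a voiced consonant (*navewiw*, *hizow*, *zokez*).
*siow* — final consonant /w/ (voiced) → -gak → *siowgak*.
The final consonant of *neif* is /f/, which is voiceless, so the suffix is -po, giving *neifpo*.

siowgak, neifpo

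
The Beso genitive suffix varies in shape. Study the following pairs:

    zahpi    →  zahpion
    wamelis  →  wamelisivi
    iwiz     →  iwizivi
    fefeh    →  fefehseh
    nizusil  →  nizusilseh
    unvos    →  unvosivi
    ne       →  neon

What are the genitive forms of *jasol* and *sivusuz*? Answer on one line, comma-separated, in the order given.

jasolseh, sivusuzivi

The pattern is sibilance of the final sound: -ivi when the stem ends in a sibilant (*wamelis*, *iwiz*, *unvos*); -seh when the stem ends in a non-sibilant consonant (*fefeh*, *nizusil*); -on when the stem ends in a vowel (*zahpi*, *ne*).
The final sound of *jasol* is /l/, which is a non-sibilant consonant, so the suffix is -seh, giving *jasolseh*.
Since the final sound of *sivusuz* is /z/ (a sibilant), it takes -ivi, giving *sivusuzivi*.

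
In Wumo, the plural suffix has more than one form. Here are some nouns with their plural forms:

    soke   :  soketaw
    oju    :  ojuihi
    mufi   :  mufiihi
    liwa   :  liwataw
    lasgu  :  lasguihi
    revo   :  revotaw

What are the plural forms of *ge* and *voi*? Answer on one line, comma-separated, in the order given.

The alternation tracks the last vowel of the stem — -ihi when the last vowel of the stem is a high vowel (*oju*, *mufi*, *lasgu*); -taw when the last vowel of the stem is a non-high vowel (*soke*, *liwa*, *revo*).
*ge*: last vowel = /e/, a non-high vowel → -taw → *getaw*.
*voi* — last vowel /i/ (a high vowel) → -ihi → *voiihi*.

getaw, voiihi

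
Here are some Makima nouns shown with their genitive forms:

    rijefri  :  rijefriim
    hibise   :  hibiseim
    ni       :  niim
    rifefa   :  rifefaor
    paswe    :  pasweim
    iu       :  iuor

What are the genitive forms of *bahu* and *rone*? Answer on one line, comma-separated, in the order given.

The alternation tracks the last vowel of the stem — -im when the last vowel of the stem is a front vowel (*rijefri*, *hibise*, *ni*, *paswe*); -or when the last vowel of the stem is a back vowel (*rifefa*, *iu*).
Since the last vowel of *bahu* is /u/ (a back vowel), it takes -or, giving *bahuor*.
*rone* — last vowel /e/ (a front vowel) → -im → *roneim*.

bahuor, roneim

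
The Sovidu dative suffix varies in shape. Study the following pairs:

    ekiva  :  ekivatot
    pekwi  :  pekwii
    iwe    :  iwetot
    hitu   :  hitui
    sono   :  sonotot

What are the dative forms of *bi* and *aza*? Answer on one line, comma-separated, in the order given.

The pattern is height harmony: -i when the last vowel of the stem is a high vowel (*pekwi*, *hitu*); -tot when the last vowel of the stem is a non-high vowel (*ekiva*, *iwe*, *sono*).
Since the last vowel of *bi* is /i/ (a high vowel), it takes -i, giving *bii*.
The last vowel of *aza* is /a/, which is a non-high vowel, so the suffix is -tot, giving *azatot*.

bii, azatot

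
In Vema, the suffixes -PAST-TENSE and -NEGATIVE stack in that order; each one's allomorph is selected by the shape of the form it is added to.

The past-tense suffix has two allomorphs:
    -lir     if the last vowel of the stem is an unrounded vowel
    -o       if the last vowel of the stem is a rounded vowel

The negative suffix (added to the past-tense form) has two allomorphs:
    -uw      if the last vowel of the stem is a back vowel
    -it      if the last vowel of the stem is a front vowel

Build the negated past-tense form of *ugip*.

ugiplirit

The last vowel of *ugip* is /i/, which is an unrounded vowel, so the past-tense suffix is -lir, giving *ugiplir*.
The past-tense form *ugiplir*: last vowel = /i/, a front vowel → -it → *ugiplirit*.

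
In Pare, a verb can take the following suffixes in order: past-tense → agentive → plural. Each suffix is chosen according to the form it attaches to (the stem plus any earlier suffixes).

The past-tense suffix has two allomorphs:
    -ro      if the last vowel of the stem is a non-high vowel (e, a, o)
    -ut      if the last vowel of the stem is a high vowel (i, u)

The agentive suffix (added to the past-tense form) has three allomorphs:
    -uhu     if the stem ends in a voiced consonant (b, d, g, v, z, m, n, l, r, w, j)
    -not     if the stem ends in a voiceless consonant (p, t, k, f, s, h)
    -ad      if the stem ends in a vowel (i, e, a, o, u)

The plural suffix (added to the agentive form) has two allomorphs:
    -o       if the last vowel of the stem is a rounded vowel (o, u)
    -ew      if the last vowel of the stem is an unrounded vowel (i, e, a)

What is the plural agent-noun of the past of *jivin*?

Since the last vowel of *jivin* is /i/ (a high vowel), it takes -ut, giving *jivinut*.
The past-tense form *jivinut* — final sound /t/ (a voiceless consonant) → -not → *jivinutnot*.
The agentive form *jivinutnot* — last vowel /o/ (a rounded vowel) → -o → *jivinutnoto*.

jivinutnoto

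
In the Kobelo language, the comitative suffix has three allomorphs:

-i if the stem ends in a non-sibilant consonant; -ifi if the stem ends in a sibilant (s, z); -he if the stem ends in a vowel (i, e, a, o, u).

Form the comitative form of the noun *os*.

*os* — final sound /s/ (a sibilant) → -ifi → *osifi*.

osifi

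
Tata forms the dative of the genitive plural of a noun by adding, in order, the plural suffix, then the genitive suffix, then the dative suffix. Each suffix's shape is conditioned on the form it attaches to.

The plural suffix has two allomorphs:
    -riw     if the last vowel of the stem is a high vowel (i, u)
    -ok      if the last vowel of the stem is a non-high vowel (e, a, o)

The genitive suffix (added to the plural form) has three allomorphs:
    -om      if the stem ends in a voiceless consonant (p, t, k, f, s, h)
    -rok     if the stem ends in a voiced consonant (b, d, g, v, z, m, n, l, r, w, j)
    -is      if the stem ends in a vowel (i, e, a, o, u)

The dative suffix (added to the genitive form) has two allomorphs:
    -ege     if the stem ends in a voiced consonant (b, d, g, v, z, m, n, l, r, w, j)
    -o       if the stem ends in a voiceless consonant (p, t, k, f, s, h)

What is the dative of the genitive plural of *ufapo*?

*ufapo*: last vowel = /o/, a non-high vowel → -ok → *ufapook*.
The final sound of the plural form *ufapook* is /k/, which is a voiceless consonant, so the genitive suffix is -om, giving *ufapookom*.
The final consonant of the genitive form *ufapookom* is /m/, which is voiced, so the dative suffix is -ege, giving *ufapookomege*.

ufapookomege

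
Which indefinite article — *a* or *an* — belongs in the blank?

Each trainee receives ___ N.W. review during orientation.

an

The indefinite article is chosen by the initial *sound* of the following word, not its spelling.
The initialism *N.W.* is read letter by letter; the first letter, N, is pronounced /ɛn/, which begins with a vowel sound.
So the article is *an*: Each trainee receives an N.W. review during orientation.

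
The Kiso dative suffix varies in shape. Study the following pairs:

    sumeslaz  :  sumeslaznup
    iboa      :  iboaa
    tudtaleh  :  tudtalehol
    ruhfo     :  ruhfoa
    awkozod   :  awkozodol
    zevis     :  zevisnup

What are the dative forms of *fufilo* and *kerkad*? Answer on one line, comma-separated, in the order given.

fufiloa, kerkadol

The alternation tracks the final sound of the stem — -nup when the stem ends in a sibilant (*sumeslaz*, *zevis*); -ol when the stem ends in a non-sibilant consonant (*tudtaleh*, *awkozod*); -a when the stem ends in a vowel (*iboa*, *ruhfo*).
Since the final sound of *fufilo* is /o/ (a vowel), it takes -a, giving *fufiloa*.
The final sound of *kerkad* is /d/, which is a non-sibilant consonant, so the suffix is -ol, giving *kerkadol*.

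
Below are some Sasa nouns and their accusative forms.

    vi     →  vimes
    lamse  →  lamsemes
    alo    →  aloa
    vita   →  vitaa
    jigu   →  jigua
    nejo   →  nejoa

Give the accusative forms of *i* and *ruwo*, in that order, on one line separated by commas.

imes, ruwoa

The pattern is front/back vowel harmony: -mes when the last vowel of the stem is a front vowel (*vi*, *lamse*); -a when the last vowel of the stem is a back vowel (*alo*, *vita*, *jigu*, *nejo*).
Since the last vowel of *i* is /i/ (a front vowel), it takes -mes, giving *imes*.
*ruwo* — last vowel /o/ (a back vowel) → -a → *ruwoa*.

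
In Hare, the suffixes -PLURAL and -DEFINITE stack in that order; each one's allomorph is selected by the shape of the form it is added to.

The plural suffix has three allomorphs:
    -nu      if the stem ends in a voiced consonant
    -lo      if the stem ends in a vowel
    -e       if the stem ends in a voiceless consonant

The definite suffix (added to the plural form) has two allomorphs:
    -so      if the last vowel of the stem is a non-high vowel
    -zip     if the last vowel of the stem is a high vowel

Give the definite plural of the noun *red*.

rednuzip

The final sound of *red* is /d/, which is a voiced consonant, so the plural suffix is -nu, giving *rednu*.
The last vowel of the plural form *rednu* is /u/, which is a high vowel, so the definite suffix is -zip, giving *rednuzip*.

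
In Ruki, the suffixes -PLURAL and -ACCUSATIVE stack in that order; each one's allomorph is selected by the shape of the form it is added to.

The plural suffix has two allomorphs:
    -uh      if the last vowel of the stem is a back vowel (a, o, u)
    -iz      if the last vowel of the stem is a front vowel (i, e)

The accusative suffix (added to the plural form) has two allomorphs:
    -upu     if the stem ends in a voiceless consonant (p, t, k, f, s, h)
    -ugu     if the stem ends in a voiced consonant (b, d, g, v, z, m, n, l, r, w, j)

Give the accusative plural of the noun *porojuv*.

*porojuv*: last vowel = /u/, a back vowel → -uh → *porojuvuh*.
Since the final consonant of the plural form *porojuvuh* is /h/ (voiceless), it takes -upu, giving *porojuvuhupu*.

porojuvuhupu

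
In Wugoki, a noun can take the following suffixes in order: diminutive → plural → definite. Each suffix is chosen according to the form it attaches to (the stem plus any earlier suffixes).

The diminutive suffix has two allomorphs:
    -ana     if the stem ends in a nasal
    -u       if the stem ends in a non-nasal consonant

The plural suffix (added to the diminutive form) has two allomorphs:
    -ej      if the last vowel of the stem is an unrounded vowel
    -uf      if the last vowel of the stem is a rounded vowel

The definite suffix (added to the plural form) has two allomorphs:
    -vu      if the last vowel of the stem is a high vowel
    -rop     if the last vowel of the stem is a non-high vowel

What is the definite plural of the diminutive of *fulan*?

fulananaejrop

*fulan* — final consonant /n/ (a nasal) → -ana → *fulanana*.
The diminutive form *fulanana*: last vowel = /a/, an unrounded vowel → -ej → *fulananaej*.
The plural form *fulananaej* — last vowel /e/ (a non-high vowel) → -rop → *fulananaejrop*.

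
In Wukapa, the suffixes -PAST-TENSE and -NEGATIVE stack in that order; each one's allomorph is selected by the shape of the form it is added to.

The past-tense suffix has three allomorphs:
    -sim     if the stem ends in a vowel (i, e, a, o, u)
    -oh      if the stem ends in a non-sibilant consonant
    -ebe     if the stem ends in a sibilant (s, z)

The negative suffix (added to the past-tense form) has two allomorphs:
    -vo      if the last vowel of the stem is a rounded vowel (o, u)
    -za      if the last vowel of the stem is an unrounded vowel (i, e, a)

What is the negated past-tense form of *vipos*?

*vipos* — final sound /s/ (a sibilant) → -ebe → *viposebe*.
The past-tense form *viposebe*: last vowel = /e/, an unrounded vowel → -za → *viposebeza*.

viposebeza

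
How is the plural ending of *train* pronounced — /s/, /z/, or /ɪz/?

The stem *train* ends in a voiced non-sibilant sound.
The plural suffix surfaces as /ɪz/ after sibilants, /s/ after other voiceless consonants, and /z/ after other voiced sounds.
So the plural -s on *train* is pronounced /z/.

/z/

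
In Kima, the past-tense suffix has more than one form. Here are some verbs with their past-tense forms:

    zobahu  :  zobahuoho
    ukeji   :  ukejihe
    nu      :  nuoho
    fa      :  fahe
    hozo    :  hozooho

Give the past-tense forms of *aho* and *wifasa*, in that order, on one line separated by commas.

The pattern is rounding harmony: -oho when the last vowel of the stem is a rounded vowel (*zobahu*, *nu*, *hozo*); -he when the last vowel of the stem is an unrounded vowel (*ukeji*, *fa*).
*aho*: last vowel = /o/, a rounded vowel → -oho → *ahooho*.
The last vowel of *wifasa* is /a/, which is an unrounded vowel, so the suffix is -he, giving *wifasahe*.

ahooho, wifasahe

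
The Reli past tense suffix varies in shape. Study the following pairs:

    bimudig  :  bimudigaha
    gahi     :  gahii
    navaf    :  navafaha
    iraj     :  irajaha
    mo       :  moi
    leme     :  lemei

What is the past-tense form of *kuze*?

kuzei

The suffix is conditioned by the final sound: -aha when the stem ends in a consonant (*bimudig*, *navaf*, *iraj*); -i when the stem ends in a vowel (*gahi*, *mo*, *leme*).
*kuze* — final sound /e/ (a vowel) → -i → *kuzei*.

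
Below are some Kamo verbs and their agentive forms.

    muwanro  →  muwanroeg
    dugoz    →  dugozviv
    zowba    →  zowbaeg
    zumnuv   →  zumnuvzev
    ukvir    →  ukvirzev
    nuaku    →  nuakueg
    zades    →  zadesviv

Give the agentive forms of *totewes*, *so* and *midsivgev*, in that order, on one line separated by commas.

The alternation tracks the final sound of the stem — -viv when the stem ends in a sibilant (*dugoz*, *zades*); -zev when the stem ends in a non-sibilant consonant (*zumnuv*, *ukvir*); -eg when the stem ends in a vowel (*muwanro*, *zowba*, *nuaku*).
The final sound of *totewes* is /s/, which is a sibilant, so the suffix is -viv, giving *totewesviv*.
The final sound of *so* is /o/, which is a vowel, so the suffix is -eg, giving *soeg*.
*midsivgev*: final sound = /v/, a non-sibilant consonant → -zev → *midsivgevzev*.

totewesviv, soeg, midsivgevzev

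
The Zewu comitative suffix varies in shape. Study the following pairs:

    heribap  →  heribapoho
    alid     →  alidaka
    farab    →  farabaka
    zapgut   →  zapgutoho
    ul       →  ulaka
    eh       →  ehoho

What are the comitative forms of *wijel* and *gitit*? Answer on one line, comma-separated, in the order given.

The pattern is voicing of the final consonant: -oho when the stem ends in a voiceless consonant (*heribap*, *zapgut*, *eh*); -aka when the stem ends in a voiced consonant (*alid*, *farab*, *ul*).
*wijel*: final consonant = /l/, voiced → -aka → *wijelaka*.
*gitit* — final consonant /t/ (voiceless) → -oho → *gititoho*.

wijelaka, gititoho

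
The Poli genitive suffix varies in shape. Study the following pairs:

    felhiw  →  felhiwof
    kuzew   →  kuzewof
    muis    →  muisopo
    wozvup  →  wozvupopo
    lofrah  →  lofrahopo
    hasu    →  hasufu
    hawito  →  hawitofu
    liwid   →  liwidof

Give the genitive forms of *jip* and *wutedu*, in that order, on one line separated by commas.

jipopo, wutedufu

The pattern is voicing of the final sound: -opo when the stem ends in a voiceless consonant (*muis*, *wozvup*, *lofrah*); -of when the stem ends in a voiced consonant (*felhiw*, *kuzew*, *liwid*); -fu when the stem ends in a vowel (*hasu*, *hawito*).
*jip* — final sound /p/ (a voiceless consonant) → -opo → *jipopo*.
*wutedu* — final sound /u/ (a vowel) → -fu → *wutedufu*.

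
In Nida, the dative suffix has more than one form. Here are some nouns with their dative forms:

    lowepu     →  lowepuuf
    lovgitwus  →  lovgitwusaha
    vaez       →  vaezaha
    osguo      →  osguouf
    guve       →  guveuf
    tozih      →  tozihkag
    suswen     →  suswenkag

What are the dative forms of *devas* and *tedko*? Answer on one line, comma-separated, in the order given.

devasaha, tedkouf

The pattern is sibilance of the final sound: -aha when the stem ends in a sibilant (*lovgitwus*, *vaez*); -kag when the stem ends in a non-sibilant consonant (*tozih*, *suswen*); -uf when the stem ends in a vowel (*lowepu*, *osguo*, *guve*).
The final sound of *devas* is /s/, which is a sibilant, so the suffix is -aha, giving *devasaha*.
The final sound of *tedko* is /o/, which is a vowel, so the suffix is -uf, giving *tedkouf*.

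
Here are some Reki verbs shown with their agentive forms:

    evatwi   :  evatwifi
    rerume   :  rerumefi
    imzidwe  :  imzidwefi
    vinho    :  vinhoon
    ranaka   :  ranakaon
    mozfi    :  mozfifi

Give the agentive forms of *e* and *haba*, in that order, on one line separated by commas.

The pattern is front/back vowel harmony: -fi when the last vowel of the stem is a front vowel (*evatwi*, *rerume*, *imzidwe*, *mozfi*); -on when the last vowel of the stem is a back vowel (*vinho*, *ranaka*).
The last vowel of *e* is /e/, which is a front vowel, so the suffix is -fi, giving *efi*.
The last vowel of *haba* is /a/, which is a back vowel, so the suffix is -on, giving *habaon*.

efi, habaon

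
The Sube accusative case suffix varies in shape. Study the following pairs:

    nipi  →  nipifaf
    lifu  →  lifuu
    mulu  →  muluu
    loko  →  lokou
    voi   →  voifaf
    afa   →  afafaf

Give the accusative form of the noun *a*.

The pattern is rounding harmony: -u when the last vowel of the stem is a rounded vowel (*lifu*, *mulu*, *loko*); -faf when the last vowel of the stem is an unrounded vowel (*nipi*, *voi*, *afa*).
*a*: last vowel = /a/, an unrounded vowel → -faf → *afaf*.

afaf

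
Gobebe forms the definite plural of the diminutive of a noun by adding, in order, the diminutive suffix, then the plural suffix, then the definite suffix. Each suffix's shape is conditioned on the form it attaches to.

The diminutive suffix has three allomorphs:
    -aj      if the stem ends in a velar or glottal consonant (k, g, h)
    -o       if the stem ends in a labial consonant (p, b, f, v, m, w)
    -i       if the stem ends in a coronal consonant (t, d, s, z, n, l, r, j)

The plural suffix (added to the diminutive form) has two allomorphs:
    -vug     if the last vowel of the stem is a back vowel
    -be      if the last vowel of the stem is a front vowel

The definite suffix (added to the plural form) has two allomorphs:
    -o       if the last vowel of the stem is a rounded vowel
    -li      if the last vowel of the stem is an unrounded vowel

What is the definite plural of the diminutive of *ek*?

ekajvugo

*ek* — final consonant /k/ (velar/glottal) → -aj → *ekaj*.
The diminutive form *ekaj*: last vowel = /a/, a back vowel → -vug → *ekajvug*.
The last vowel of the plural form *ekajvug* is /u/, which is a rounded vowel, so the definite suffix is -o, giving *ekajvugo*.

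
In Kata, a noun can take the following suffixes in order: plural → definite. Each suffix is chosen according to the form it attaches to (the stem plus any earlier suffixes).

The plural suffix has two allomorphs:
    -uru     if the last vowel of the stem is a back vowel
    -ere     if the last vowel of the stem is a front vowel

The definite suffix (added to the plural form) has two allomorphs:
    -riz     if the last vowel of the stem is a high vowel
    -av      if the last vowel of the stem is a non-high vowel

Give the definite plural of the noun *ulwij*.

*ulwij*: last vowel = /i/, a front vowel → -ere → *ulwijere*.
The plural form *ulwijere*: last vowel = /e/, a non-high vowel → -av → *ulwijereav*.

ulwijereav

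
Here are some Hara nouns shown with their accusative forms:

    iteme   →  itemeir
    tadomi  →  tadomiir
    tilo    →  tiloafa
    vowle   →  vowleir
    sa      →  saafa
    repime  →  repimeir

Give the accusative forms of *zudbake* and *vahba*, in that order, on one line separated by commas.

The alternation tracks the last vowel of the stem — -ir when the last vowel of the stem is a front vowel (*iteme*, *tadomi*, *vowle*, *repime*); -afa when the last vowel of the stem is a back vowel (*tilo*, *sa*).
*zudbake* — last vowel /e/ (a front vowel) → -ir → *zudbakeir*.
The last vowel of *vahba* is /a/, which is a back vowel, so the suffix is -afa, giving *vahbaafa*.

zudbakeir, vahbaafa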